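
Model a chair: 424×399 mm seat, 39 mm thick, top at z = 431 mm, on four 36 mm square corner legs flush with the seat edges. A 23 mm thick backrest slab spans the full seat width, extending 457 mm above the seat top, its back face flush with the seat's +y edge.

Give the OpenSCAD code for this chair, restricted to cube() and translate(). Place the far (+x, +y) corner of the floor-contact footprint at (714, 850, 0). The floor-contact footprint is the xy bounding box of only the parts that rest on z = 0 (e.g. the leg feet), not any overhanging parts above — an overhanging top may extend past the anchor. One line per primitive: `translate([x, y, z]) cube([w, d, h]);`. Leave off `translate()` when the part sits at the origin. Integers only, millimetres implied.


translate([290, 451, 392]) cube([424, 399, 39]);
translate([290, 451, 0]) cube([36, 36, 392]);
translate([678, 451, 0]) cube([36, 36, 392]);
translate([290, 814, 0]) cube([36, 36, 392]);
translate([678, 814, 0]) cube([36, 36, 392]);
translate([290, 827, 431]) cube([424, 23, 457]);


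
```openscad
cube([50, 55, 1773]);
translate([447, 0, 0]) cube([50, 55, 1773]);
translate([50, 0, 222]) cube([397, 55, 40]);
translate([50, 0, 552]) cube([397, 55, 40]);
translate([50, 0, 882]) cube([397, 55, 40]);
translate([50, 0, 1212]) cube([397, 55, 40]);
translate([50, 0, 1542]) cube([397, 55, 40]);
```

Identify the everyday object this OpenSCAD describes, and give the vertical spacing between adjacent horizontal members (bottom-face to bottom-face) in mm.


A ladder. The rung spacing is 330 mm.

Two tall 50×55 posts with 5 short bars between them — a ladder. Adjacent rungs sit at z = 222 and z = 552, so the spacing is 552 − 222 = 330 mm.


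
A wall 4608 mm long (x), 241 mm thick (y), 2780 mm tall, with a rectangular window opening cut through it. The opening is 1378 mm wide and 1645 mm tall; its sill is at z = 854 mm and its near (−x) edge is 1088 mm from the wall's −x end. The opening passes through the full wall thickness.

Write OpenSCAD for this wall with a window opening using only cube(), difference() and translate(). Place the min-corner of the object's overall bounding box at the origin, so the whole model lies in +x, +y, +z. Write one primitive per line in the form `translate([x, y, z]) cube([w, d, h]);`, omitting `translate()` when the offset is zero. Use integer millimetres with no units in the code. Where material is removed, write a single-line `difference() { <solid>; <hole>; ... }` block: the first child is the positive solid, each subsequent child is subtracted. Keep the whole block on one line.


difference() { cube([4608, 241, 2780]); translate([1088, 0, 854]) cube([1378, 241, 1645]); }


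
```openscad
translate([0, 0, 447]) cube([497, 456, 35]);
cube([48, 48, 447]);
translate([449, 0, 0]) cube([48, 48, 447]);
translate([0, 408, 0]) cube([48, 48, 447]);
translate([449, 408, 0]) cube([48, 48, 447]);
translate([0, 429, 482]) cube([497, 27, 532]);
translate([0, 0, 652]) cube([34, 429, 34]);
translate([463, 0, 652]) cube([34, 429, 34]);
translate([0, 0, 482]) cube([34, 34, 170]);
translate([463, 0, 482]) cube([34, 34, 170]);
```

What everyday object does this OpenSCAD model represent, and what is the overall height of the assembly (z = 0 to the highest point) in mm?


A chair. The overall height is 1014 mm.

A slab on four corner posts with a tall panel at the back — a chair. The seat slab sits at z = 447 with thickness 35, and the 532 mm backrest starts at the seat top, so the overall height is 447 + 35 + 532 = 1014 mm.


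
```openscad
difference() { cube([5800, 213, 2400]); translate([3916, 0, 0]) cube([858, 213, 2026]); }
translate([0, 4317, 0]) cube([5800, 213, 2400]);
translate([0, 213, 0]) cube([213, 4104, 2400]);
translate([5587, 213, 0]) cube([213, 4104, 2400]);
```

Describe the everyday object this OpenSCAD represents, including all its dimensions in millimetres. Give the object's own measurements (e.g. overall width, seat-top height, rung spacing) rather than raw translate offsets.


A single room: four walls, each 2400 mm tall and 213 mm thick, enclosing an outside footprint 5800×4530 mm (x × y), no floor or roof. The front and back walls (−y and +y sides) run the full x-width; the side walls fit between their inner faces. A door opening 858 mm wide and 2026 mm tall is cut through the front wall from the floor up, its −x edge 3916 mm from the wall's −x end.


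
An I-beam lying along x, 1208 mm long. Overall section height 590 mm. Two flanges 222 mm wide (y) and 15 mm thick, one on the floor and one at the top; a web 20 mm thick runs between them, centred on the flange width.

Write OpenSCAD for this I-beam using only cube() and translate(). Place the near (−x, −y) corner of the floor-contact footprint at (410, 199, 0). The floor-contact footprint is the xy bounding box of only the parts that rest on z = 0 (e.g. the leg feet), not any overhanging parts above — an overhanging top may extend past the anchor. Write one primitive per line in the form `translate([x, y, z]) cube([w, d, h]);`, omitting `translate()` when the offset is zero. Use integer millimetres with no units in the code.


translate([410, 199, 0]) cube([1208, 222, 15]);
translate([410, 300, 15]) cube([1208, 20, 560]);
translate([410, 199, 575]) cube([1208, 222, 15]);


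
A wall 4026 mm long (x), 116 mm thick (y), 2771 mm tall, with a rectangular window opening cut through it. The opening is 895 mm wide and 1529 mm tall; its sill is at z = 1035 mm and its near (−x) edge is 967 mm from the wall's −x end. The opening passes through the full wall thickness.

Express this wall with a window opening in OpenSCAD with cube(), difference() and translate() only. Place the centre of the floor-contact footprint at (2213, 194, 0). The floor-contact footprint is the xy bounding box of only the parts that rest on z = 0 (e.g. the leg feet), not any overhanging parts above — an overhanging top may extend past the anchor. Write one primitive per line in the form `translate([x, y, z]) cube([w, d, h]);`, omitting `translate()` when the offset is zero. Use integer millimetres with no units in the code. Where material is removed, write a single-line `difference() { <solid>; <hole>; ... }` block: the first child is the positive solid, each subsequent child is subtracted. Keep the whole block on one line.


difference() { translate([200, 136, 0]) cube([4026, 116, 2771]); translate([1167, 136, 1035]) cube([895, 116, 1529]); }


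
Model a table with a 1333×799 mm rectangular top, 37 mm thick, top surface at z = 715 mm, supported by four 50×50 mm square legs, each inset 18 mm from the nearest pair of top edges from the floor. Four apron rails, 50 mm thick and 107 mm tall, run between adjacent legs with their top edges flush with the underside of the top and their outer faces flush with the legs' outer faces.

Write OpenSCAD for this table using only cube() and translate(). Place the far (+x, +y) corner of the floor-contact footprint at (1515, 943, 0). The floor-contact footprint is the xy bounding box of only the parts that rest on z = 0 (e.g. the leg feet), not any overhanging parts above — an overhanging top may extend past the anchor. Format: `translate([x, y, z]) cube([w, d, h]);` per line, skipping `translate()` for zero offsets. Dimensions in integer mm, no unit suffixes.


translate([200, 162, 678]) cube([1333, 799, 37]);
translate([218, 180, 0]) cube([50, 50, 678]);
translate([1465, 180, 0]) cube([50, 50, 678]);
translate([218, 893, 0]) cube([50, 50, 678]);
translate([1465, 893, 0]) cube([50, 50, 678]);
translate([268, 180, 571]) cube([1197, 50, 107]);
translate([268, 893, 571]) cube([1197, 50, 107]);
translate([218, 230, 571]) cube([50, 663, 107]);
translate([1465, 230, 571]) cube([50, 663, 107]);


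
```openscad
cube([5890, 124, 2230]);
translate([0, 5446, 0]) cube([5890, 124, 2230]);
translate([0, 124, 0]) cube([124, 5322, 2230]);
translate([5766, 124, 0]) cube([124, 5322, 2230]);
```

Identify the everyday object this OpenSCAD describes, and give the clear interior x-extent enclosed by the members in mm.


A house (or room) frame. The interior width is 5642 mm.

Four 2230 mm walls enclosing a rectangle with no floor or roof — a room or house frame. Outside width is 5890 mm and wall thickness is 124 mm, so the interior width is 5890 − 2 × 124 = 5642 mm.


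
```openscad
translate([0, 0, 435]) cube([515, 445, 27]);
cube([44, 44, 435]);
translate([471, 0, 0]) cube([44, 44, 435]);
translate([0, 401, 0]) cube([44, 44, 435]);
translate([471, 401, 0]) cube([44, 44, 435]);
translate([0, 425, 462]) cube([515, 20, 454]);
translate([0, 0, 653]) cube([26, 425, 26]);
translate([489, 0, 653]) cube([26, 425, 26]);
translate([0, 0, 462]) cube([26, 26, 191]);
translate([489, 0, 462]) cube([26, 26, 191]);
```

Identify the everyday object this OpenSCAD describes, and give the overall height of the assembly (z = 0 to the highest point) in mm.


A chair. The overall height is 916 mm.

A slab on four corner posts with a tall panel at the back — a chair. The seat slab sits at z = 435 with thickness 27, and the 454 mm backrest starts at the seat top, so the overall height is 435 + 27 + 454 = 916 mm.


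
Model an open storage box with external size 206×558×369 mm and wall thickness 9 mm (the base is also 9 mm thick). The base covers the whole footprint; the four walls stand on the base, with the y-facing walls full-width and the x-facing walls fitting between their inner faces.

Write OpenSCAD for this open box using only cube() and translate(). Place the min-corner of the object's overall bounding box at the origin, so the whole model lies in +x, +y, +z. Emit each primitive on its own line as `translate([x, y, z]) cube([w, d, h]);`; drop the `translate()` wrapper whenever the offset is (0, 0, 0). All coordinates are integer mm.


cube([206, 558, 9]);
translate([0, 0, 9]) cube([206, 9, 360]);
translate([0, 549, 9]) cube([206, 9, 360]);
translate([0, 9, 9]) cube([9, 540, 360]);
translate([197, 9, 9]) cube([9, 540, 360]);


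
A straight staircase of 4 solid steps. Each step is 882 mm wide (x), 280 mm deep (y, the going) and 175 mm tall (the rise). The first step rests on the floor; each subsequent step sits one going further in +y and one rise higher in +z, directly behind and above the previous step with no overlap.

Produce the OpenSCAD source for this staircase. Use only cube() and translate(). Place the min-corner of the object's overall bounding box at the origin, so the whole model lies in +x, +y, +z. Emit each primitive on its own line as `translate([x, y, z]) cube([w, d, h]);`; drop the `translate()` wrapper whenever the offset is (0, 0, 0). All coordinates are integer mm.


cube([882, 280, 175]);
translate([0, 280, 175]) cube([882, 280, 175]);
translate([0, 560, 350]) cube([882, 280, 175]);
translate([0, 840, 525]) cube([882, 280, 175]);


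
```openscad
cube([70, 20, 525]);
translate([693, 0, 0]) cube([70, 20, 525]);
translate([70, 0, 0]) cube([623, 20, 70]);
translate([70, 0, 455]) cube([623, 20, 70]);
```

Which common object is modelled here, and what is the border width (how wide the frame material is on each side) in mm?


A picture frame. The border width is 70 mm.

Four thin pieces enclosing a rectangular opening — a picture frame. The two full-height stiles are 525 mm tall; the top rail sits at z = 455 and is 70 mm tall, so the border above the opening is 525 − 455 = 70 mm, matching the stile x-width.


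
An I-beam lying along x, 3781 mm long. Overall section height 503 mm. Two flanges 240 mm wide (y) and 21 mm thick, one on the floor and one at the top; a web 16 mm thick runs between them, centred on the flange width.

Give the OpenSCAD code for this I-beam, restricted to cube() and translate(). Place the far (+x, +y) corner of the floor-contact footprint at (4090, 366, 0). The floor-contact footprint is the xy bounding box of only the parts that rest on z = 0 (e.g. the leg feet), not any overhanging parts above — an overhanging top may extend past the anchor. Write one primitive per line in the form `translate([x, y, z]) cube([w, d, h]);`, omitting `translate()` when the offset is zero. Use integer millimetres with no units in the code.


translate([309, 126, 0]) cube([3781, 240, 21]);
translate([309, 238, 21]) cube([3781, 16, 461]);
translate([309, 126, 482]) cube([3781, 240, 21]);


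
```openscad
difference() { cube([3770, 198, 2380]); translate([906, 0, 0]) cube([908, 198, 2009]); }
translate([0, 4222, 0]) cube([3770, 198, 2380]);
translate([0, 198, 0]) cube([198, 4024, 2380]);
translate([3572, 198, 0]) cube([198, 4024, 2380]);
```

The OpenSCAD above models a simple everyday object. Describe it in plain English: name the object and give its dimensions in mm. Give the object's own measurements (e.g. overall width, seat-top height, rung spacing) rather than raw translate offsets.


A single room: four walls, each 2380 mm tall and 198 mm thick, enclosing an outside footprint 3770×4420 mm (x × y), no floor or roof. The front and back walls (−y and +y sides) run the full x-width; the side walls fit between their inner faces. A door opening 908 mm wide and 2009 mm tall is cut through the front wall from the floor up, its −x edge 906 mm from the wall's −x end.


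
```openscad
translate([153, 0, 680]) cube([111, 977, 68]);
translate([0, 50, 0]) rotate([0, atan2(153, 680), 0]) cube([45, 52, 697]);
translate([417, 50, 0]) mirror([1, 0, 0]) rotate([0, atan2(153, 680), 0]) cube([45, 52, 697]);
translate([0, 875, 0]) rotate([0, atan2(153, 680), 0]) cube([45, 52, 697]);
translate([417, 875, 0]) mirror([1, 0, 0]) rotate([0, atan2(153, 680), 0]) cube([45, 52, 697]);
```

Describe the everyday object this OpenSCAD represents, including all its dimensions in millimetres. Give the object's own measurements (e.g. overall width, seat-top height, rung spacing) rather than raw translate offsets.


A sawhorse. A 111×977×68 mm beam (x, y, z) sits on two A-frame leg pairs. Each pair is two raked legs of 45×52 mm section (52 mm along y) splaying symmetrically in x. Each leg rises 680 mm vertically over 153 mm of horizontal reach and is 697 mm long along its own axis. Every leg's outer bottom edge rests on the floor and its outer top edge meets a bottom edge of the beam — the left legs (tilting toward +x) meet the beam's −x bottom edge, the right legs (their mirror images, tilting toward −x) meet its +x bottom edge — so the leg tops tuck under the beam, the beam's underside is 680 mm above the floor, and the feet are 417 mm apart outside-to-outside with the beam centred between them. The two leg pairs are set in 50 mm from either end of the beam.


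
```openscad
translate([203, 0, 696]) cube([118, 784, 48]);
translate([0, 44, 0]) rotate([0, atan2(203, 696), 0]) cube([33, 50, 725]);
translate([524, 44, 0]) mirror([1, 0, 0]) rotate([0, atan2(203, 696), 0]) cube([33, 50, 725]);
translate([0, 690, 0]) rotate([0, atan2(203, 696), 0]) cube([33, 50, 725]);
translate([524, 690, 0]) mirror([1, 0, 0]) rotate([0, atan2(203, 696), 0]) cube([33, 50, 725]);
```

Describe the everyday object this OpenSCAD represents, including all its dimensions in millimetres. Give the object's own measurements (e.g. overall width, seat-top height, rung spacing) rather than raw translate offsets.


A sawhorse. A 118×784×48 mm beam (x, y, z) sits on two A-frame leg pairs. Each pair is two raked legs of 33×50 mm section (50 mm along y) splaying symmetrically in x. Each leg rises 696 mm vertically over 203 mm of horizontal reach and is 725 mm long along its own axis. Every leg's outer bottom edge rests on the floor and its outer top edge meets a bottom edge of the beam — the left legs (tilting toward +x) meet the beam's −x bottom edge, the right legs (their mirror images, tilting toward −x) meet its +x bottom edge — so the leg tops tuck under the beam, the beam's underside is 696 mm above the floor, and the feet are 524 mm apart outside-to-outside with the beam centred between them. The two leg pairs are set in 44 mm from either end of the beam.


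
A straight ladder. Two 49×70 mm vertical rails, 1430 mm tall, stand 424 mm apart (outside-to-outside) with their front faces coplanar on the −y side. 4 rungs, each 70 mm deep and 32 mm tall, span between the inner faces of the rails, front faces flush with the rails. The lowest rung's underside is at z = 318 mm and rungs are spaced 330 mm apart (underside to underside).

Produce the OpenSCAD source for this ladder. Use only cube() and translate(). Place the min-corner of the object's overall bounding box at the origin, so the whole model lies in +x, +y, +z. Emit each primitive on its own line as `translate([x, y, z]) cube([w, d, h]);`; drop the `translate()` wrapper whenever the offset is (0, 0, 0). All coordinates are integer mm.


// rung span = 424 - 2*49 = 326
// rung[k] z = 318 + k*330
cube([49, 70, 1430]);
translate([375, 0, 0]) cube([49, 70, 1430]);
translate([49, 0, 318]) cube([326, 70, 32]);
translate([49, 0, 648]) cube([326, 70, 32]);
translate([49, 0, 978]) cube([326, 70, 32]);
translate([49, 0, 1308]) cube([326, 70, 32]);


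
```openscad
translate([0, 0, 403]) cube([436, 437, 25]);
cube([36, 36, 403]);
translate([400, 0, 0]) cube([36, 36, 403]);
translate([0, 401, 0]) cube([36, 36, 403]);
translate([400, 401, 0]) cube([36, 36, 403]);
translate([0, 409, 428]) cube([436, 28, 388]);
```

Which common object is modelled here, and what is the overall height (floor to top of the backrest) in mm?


A chair. The overall height is 816 mm.

A slab on four corner posts with a tall panel at the back — a chair. The seat slab sits at z = 403 with thickness 25, and the 388 mm backrest starts at the seat top, so the overall height is 403 + 25 + 388 = 816 mm.


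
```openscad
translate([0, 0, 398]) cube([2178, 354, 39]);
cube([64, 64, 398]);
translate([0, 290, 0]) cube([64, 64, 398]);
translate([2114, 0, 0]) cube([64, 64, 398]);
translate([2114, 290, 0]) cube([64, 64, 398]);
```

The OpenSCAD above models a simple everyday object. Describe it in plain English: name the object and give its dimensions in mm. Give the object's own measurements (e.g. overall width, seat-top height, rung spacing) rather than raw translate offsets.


A bench: a 2178×354 mm seat slab, 39 mm thick, top at z = 437 mm, on four 64×64 mm square legs flush with the seat corners and standing on z = 0.


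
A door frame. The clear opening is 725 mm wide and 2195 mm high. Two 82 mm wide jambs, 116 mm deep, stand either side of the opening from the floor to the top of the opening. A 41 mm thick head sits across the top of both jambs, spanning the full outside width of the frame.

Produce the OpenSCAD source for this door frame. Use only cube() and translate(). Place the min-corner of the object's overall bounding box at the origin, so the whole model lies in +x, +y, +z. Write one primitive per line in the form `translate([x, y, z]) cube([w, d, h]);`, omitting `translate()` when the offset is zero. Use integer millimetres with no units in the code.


cube([82, 116, 2195]);
translate([807, 0, 0]) cube([82, 116, 2195]);
translate([0, 0, 2195]) cube([889, 116, 41]);


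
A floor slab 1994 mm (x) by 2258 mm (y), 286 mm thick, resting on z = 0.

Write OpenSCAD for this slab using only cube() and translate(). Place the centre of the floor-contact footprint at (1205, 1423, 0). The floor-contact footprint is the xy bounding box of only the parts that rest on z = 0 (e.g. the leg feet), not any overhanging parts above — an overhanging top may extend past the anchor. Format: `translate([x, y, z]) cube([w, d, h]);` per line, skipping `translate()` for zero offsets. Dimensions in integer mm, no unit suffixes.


translate([208, 294, 0]) cube([1994, 2258, 286]);


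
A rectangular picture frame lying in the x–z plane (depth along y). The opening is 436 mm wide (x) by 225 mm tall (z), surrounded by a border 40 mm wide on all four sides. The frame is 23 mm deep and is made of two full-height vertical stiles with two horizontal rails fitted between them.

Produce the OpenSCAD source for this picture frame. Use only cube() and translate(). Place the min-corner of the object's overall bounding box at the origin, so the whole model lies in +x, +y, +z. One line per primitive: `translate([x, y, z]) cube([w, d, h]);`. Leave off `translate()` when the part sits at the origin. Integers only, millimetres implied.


cube([40, 23, 305]);
translate([476, 0, 0]) cube([40, 23, 305]);
translate([40, 0, 0]) cube([436, 23, 40]);
translate([40, 0, 265]) cube([436, 23, 40]);


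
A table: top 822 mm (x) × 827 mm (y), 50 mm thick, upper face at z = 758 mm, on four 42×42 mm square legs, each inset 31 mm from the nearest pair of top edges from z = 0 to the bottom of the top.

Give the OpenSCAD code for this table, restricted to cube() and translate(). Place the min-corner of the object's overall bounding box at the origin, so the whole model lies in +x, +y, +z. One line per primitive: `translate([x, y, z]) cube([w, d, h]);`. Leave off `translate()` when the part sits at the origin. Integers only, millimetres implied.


// leg_h = 758 - 50 = 708
translate([0, 0, 708]) cube([822, 827, 50]);
translate([31, 31, 0]) cube([42, 42, 708]);
translate([749, 31, 0]) cube([42, 42, 708]);
translate([31, 754, 0]) cube([42, 42, 708]);
translate([749, 754, 0]) cube([42, 42, 708]);


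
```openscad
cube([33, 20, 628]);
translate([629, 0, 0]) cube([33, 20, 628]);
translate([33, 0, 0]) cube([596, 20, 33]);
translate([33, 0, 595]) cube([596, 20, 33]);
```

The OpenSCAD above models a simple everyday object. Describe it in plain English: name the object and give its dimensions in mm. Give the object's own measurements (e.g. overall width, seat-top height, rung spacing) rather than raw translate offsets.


A rectangular picture frame lying in the x–z plane (depth along y). The opening is 596 mm wide (x) by 562 mm tall (z), surrounded by a border 33 mm wide on all four sides. The frame is 20 mm deep and is made of two full-height vertical stiles with two horizontal rails fitted between them.


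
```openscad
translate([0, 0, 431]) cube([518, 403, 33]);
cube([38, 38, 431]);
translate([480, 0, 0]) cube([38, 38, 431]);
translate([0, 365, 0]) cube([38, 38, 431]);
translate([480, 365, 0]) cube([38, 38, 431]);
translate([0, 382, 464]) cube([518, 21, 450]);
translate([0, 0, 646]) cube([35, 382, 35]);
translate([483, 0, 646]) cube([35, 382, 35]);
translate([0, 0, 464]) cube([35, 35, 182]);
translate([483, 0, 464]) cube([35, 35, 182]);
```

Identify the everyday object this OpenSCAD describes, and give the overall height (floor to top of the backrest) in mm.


A chair. The overall height is 914 mm.

A slab on four corner posts with a tall panel at the back — a chair. The seat slab sits at z = 431 with thickness 33, and the 450 mm backrest starts at the seat top, so the overall height is 431 + 33 + 450 = 914 mm.


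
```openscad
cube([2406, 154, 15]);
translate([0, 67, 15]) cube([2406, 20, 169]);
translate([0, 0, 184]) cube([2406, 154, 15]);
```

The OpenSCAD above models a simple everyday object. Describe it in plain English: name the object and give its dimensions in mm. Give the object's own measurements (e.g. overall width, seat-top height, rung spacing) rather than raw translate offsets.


An I-beam lying along x, 2406 mm long. Overall section height 199 mm. Two flanges 154 mm wide (y) and 15 mm thick, one on the floor and one at the top; a web 20 mm thick runs between them, centred on the flange width.


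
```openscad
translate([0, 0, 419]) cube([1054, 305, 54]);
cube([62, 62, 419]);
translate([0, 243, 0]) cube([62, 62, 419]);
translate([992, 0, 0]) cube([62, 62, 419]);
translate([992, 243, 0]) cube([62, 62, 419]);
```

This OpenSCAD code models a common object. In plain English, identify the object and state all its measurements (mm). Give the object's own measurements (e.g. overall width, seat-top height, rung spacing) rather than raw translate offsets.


A bench: a 1054×305 mm seat slab, 54 mm thick, top at z = 473 mm, on four 62×62 mm square legs flush with the seat corners and standing on z = 0.


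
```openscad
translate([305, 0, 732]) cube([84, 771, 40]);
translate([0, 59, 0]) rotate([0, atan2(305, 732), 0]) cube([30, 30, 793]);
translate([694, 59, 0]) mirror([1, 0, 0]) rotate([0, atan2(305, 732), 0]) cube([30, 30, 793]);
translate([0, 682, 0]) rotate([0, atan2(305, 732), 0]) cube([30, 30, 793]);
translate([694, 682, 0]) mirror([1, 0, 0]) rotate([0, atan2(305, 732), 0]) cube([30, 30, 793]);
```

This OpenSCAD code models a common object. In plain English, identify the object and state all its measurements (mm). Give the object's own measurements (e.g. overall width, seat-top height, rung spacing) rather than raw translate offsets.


A sawhorse. A 84×771×40 mm beam (x, y, z) sits on two A-frame leg pairs. Each pair is two raked legs of 30×30 mm section (30 mm along y) splaying symmetrically in x. Each leg rises 732 mm vertically over 305 mm of horizontal reach and is 793 mm long along its own axis. Every leg's outer bottom edge rests on the floor and its outer top edge meets a bottom edge of the beam — the left legs (tilting toward +x) meet the beam's −x bottom edge, the right legs (their mirror images, tilting toward −x) meet its +x bottom edge — so the leg tops tuck under the beam, the beam's underside is 732 mm above the floor, and the feet are 694 mm apart outside-to-outside with the beam centred between them. The two leg pairs are set in 59 mm from either end of the beam.


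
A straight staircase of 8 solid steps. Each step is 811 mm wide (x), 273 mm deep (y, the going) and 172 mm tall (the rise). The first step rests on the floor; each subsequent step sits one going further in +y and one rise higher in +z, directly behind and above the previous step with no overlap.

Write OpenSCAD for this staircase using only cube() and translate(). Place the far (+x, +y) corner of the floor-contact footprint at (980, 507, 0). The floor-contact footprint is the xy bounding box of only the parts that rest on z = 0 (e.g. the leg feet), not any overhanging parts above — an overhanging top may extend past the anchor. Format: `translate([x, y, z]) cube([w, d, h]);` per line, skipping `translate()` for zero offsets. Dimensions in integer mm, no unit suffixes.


translate([169, 234, 0]) cube([811, 273, 172]);
translate([169, 507, 172]) cube([811, 273, 172]);
translate([169, 780, 344]) cube([811, 273, 172]);
translate([169, 1053, 516]) cube([811, 273, 172]);
translate([169, 1326, 688]) cube([811, 273, 172]);
translate([169, 1599, 860]) cube([811, 273, 172]);
translate([169, 1872, 1032]) cube([811, 273, 172]);
translate([169, 2145, 1204]) cube([811, 273, 172]);


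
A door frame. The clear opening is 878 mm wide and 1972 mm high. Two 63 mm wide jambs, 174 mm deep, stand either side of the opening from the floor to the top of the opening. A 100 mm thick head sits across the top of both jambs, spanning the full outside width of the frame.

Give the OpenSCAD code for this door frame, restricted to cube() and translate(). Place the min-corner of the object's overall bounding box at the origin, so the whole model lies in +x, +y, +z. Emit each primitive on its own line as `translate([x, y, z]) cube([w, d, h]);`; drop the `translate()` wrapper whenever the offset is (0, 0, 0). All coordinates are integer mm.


cube([63, 174, 1972]);
translate([941, 0, 0]) cube([63, 174, 1972]);
translate([0, 0, 1972]) cube([1004, 174, 100]);


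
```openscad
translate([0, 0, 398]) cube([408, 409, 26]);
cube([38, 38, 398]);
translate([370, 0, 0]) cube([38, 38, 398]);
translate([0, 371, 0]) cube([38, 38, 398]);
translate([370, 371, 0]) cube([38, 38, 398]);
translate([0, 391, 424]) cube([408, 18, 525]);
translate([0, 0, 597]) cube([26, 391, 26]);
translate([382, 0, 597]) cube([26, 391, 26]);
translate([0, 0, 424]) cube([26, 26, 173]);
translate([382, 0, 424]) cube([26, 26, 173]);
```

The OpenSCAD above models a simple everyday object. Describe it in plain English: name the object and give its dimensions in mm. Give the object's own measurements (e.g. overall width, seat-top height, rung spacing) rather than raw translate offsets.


A chair. The seat is a 408×409×26 mm slab with its top at z = 424 mm, on four 38×38 mm corner legs (flush with the seat edges, standing on z = 0). A flat backrest 18 mm thick, 525 mm tall, spans the full seat width and rises from the seat top along its +y edge, rear face flush with the rear of the seat. Two armrests of 26×26 mm section run along each side from the seat's front edge to the front of the backrest, top faces 199 mm above the seat top and outer faces flush with the seat's x-edges; a 26×26 mm post under the front of each armrest stands on the seat at the front corner.


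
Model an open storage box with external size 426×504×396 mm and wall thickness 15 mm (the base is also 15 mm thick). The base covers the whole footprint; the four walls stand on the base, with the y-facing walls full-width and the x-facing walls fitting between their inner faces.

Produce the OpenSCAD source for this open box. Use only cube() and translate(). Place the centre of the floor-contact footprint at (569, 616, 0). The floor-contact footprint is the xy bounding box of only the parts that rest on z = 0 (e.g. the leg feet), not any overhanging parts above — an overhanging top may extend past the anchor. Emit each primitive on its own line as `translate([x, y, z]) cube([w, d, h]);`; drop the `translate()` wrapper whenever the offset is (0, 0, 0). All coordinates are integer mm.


translate([356, 364, 0]) cube([426, 504, 15]);
translate([356, 364, 15]) cube([426, 15, 381]);
translate([356, 853, 15]) cube([426, 15, 381]);
translate([356, 379, 15]) cube([15, 474, 381]);
translate([767, 379, 15]) cube([15, 474, 381]);


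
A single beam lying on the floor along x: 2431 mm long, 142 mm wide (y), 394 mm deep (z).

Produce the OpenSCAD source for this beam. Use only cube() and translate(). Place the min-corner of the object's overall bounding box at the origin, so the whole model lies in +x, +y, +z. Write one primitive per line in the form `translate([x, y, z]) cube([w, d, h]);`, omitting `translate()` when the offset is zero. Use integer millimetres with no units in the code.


cube([2431, 142, 394]);


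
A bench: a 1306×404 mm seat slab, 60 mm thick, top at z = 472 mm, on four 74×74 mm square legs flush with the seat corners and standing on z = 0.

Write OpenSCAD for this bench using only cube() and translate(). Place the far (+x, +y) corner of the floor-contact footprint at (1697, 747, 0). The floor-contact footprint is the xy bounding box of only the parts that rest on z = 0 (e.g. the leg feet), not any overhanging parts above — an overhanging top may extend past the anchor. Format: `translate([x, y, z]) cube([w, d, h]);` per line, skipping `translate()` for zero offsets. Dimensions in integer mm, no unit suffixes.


translate([391, 343, 412]) cube([1306, 404, 60]);
translate([391, 343, 0]) cube([74, 74, 412]);
translate([391, 673, 0]) cube([74, 74, 412]);
translate([1623, 343, 0]) cube([74, 74, 412]);
translate([1623, 673, 0]) cube([74, 74, 412]);


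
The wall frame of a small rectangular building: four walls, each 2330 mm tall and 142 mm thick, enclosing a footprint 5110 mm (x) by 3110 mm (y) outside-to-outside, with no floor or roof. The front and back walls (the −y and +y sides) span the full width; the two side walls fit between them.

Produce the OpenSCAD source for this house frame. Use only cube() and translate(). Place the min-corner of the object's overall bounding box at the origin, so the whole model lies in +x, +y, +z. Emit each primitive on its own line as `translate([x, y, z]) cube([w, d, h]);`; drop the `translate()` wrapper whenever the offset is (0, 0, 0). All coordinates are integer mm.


cube([5110, 142, 2330]);
translate([0, 2968, 0]) cube([5110, 142, 2330]);
translate([0, 142, 0]) cube([142, 2826, 2330]);
translate([4968, 142, 0]) cube([142, 2826, 2330]);


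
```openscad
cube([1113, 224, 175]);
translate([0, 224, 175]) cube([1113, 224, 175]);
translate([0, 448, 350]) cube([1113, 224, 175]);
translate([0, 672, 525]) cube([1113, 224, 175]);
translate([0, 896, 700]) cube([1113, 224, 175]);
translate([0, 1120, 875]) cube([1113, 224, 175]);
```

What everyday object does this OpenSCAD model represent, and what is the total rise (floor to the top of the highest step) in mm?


A staircase. The total rise is 1050 mm.

6 identical blocks, each offset up and back from the previous — a staircase. Each step is 175 mm tall and there are 6 of them, so the total rise is 6 × 175 = 1050 mm.


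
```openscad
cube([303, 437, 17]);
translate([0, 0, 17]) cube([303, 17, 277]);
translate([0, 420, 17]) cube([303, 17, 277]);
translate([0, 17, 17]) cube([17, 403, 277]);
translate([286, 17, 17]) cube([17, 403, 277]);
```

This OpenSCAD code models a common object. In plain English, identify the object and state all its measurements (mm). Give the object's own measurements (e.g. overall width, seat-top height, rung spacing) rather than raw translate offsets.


An open-topped rectangular box: outside dimensions 303×437×294 mm, with a uniform wall and base thickness of 17 mm. The base is a full 303×437 slab on the floor; four walls sit on top of the base. The front and back walls (the −y and +y sides) span the full width; the two side walls fit between them.


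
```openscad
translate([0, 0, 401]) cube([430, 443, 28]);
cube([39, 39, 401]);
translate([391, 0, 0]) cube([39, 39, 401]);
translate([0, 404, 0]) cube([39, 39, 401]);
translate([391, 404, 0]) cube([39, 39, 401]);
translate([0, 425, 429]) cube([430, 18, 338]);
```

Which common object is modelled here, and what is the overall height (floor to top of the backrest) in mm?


A chair. The overall height is 767 mm.

A slab on four corner posts with a tall panel at the back — a chair. The seat slab sits at z = 401 with thickness 28, and the 338 mm backrest starts at the seat top, so the overall height is 401 + 28 + 338 = 767 mm.


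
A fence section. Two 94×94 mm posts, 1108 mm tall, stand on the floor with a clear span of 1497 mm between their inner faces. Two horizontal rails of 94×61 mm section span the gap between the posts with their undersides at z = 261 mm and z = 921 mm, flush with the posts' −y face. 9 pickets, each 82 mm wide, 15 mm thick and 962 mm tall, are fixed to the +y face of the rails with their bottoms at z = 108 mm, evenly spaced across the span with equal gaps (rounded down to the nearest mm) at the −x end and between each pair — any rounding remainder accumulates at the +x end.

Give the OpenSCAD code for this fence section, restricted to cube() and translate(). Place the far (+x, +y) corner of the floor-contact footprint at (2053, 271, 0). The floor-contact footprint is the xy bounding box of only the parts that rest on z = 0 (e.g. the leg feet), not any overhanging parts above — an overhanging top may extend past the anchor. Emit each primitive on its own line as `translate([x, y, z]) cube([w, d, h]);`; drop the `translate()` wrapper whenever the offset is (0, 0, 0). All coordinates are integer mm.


translate([368, 177, 0]) cube([94, 94, 1108]);
translate([1959, 177, 0]) cube([94, 94, 1108]);
translate([462, 177, 261]) cube([1497, 94, 61]);
translate([462, 177, 921]) cube([1497, 94, 61]);
translate([537, 271, 108]) cube([82, 15, 962]);
translate([694, 271, 108]) cube([82, 15, 962]);
translate([851, 271, 108]) cube([82, 15, 962]);
translate([1008, 271, 108]) cube([82, 15, 962]);
translate([1165, 271, 108]) cube([82, 15, 962]);
translate([1322, 271, 108]) cube([82, 15, 962]);
translate([1479, 271, 108]) cube([82, 15, 962]);
translate([1636, 271, 108]) cube([82, 15, 962]);
translate([1793, 271, 108]) cube([82, 15, 962]);


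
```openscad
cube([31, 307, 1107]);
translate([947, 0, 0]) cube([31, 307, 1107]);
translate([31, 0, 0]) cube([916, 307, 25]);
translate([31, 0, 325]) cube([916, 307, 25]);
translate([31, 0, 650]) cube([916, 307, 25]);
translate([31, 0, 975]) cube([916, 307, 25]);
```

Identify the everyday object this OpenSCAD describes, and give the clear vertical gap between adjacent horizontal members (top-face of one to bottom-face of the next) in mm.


A bookshelf. The clear shelf gap is 300 mm.

Two tall side panels with 4 horizontal boards between them — a bookshelf. The first two shelf undersides are at z = 0 and z = 325; with shelf thickness 25, the clear gap is 325 − 0 − 25 = 300 mm.


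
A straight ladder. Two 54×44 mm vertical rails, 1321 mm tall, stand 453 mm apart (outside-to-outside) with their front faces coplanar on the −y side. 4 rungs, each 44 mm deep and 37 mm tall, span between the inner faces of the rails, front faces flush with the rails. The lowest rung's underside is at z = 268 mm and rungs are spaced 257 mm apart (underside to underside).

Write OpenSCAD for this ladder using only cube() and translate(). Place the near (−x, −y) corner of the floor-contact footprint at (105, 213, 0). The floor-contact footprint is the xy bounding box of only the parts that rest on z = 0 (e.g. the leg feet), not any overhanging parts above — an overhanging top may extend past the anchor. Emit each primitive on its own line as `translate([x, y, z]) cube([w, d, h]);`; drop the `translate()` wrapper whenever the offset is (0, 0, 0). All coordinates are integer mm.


translate([105, 213, 0]) cube([54, 44, 1321]);
translate([504, 213, 0]) cube([54, 44, 1321]);
translate([159, 213, 268]) cube([345, 44, 37]);
translate([159, 213, 525]) cube([345, 44, 37]);
translate([159, 213, 782]) cube([345, 44, 37]);
translate([159, 213, 1039]) cube([345, 44, 37]);


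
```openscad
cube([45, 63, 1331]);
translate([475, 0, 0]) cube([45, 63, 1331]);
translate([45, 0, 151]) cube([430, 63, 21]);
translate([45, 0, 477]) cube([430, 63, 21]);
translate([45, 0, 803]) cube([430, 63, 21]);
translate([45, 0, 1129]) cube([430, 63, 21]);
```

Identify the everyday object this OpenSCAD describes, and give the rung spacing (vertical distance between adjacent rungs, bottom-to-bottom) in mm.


A ladder. The rung spacing is 326 mm.

Two tall 45×63 posts with 4 short bars between them — a ladder. Adjacent rungs sit at z = 151 and z = 477, so the spacing is 477 − 151 = 326 mm.


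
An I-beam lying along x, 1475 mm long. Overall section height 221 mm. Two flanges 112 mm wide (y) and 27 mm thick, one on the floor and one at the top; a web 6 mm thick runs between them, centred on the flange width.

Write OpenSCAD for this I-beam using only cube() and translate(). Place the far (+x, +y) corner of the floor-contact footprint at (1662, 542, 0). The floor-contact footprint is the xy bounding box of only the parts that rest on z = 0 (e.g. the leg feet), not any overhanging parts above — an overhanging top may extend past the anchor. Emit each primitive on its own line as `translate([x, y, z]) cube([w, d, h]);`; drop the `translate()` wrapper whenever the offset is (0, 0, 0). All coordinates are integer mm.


translate([187, 430, 0]) cube([1475, 112, 27]);
translate([187, 483, 27]) cube([1475, 6, 167]);
translate([187, 430, 194]) cube([1475, 112, 27]);


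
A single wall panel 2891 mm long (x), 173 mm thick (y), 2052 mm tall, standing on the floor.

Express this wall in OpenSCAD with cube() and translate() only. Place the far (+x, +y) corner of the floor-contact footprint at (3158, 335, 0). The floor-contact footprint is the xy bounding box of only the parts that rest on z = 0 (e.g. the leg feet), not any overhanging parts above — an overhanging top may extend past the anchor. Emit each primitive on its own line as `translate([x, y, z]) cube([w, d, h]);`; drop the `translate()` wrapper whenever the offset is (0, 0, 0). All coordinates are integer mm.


translate([267, 162, 0]) cube([2891, 173, 2052]);


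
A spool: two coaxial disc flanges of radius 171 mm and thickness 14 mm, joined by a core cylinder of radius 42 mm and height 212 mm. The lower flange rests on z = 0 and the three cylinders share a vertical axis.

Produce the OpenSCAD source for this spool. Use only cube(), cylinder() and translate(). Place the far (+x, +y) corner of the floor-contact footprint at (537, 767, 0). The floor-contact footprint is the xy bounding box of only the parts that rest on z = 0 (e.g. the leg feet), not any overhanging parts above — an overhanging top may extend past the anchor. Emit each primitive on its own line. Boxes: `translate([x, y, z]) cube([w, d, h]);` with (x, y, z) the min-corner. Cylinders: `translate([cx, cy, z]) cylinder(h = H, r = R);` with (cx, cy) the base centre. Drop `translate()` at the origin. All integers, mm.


translate([366, 596, 0]) cylinder(h = 14, r = 171);
translate([366, 596, 14]) cylinder(h = 212, r = 42);
translate([366, 596, 226]) cylinder(h = 14, r = 171);
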